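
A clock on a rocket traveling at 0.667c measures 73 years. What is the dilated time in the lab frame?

Proper time Δt₀ = 73 years
γ = 1/√(1 - 0.667²) = 1.3422
Δt = γΔt₀ = 1.3422 × 73 = 97.98 years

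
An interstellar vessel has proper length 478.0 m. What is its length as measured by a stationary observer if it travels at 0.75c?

Proper length L₀ = 478.0 m
γ = 1/√(1 - 0.75²) = 1.5119
L = L₀/γ = 478.0/1.5119 = 316.2 m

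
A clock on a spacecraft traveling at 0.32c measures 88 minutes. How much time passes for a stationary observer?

Proper time Δt₀ = 88 minutes
γ = 1/√(1 - 0.32²) = 1.0555
Δt = γΔt₀ = 1.0555 × 88 = 92.88 minutes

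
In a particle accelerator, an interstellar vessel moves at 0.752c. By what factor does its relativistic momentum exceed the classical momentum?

p_rel = γmv, p_class = mv
Ratio = γ = 1/√(1 - 0.752²)
= 1/√(0.434496) = 1.517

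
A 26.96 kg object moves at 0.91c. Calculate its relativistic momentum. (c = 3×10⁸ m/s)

γ = 1/√(1 - 0.91²) = 2.412
v = 0.91 × 3×10⁸ = 2.730×10⁸ m/s
p = γmv = 2.412 × 26.96 × 2.730×10⁸ = 1.775×10¹⁰ kg·m/s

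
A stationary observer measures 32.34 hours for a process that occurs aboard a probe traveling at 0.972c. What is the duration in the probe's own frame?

Dilated time Δt = 32.34 hours
γ = 1/√(1 - 0.972²) = 4.256
Δt₀ = Δt/γ = 32.34/4.256 = 7.599 hours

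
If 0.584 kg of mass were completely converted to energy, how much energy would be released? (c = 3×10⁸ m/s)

Using E = mc²:
c² = (3×10⁸)² = 9×10¹⁶ m²/s²
E = 0.584 × 9×10¹⁶ = 5.256×10¹⁶ J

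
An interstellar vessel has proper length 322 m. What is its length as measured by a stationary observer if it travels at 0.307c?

Proper length L₀ = 322 m
γ = 1/√(1 - 0.307²) = 1.0507
L = L₀/γ = 322/1.0507 = 306.5 m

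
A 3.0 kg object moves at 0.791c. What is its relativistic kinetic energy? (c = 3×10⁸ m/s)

γ = 1/√(1 - 0.791²) = 1.6345
γ - 1 = 0.6345
KE = (γ-1)mc² = 0.6345 × 3.0 × (3×10⁸)² = 1.713×10¹⁷ J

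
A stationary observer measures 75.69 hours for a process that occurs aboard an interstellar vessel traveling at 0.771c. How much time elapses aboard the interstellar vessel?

Dilated time Δt = 75.69 hours
γ = 1/√(1 - 0.771²) = 1.5703
Δt₀ = Δt/γ = 75.69/1.5703 = 48.20 hours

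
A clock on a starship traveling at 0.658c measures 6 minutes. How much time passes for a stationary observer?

Proper time Δt₀ = 6 minutes
γ = 1/√(1 - 0.658²) = 1.328
Δt = γΔt₀ = 1.328 × 6 = 7.968 minutes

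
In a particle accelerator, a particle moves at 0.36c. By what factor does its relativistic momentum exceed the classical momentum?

p_rel = γmv, p_class = mv
Ratio = γ = 1/√(1 - 0.36²)
= 1/√(0.8704) = 1.072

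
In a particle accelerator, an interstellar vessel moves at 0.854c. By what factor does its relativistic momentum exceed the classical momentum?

p_rel = γmv, p_class = mv
Ratio = γ = 1/√(1 - 0.854²)
= 1/√(0.270684) = 1.922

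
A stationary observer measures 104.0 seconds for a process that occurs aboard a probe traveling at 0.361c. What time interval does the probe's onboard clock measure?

Dilated time Δt = 104.0 seconds
γ = 1/√(1 - 0.361²) = 1.0723
Δt₀ = Δt/γ = 104.0/1.0723 = 96.99 seconds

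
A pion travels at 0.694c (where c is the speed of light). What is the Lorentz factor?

v/c = 0.694, so (v/c)² = 0.481636
1 - (v/c)² = 0.518364
γ = 1/√(0.518364) = 1.389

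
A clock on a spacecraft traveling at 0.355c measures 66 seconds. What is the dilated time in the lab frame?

Proper time Δt₀ = 66 seconds
γ = 1/√(1 - 0.355²) = 1.0697
Δt = γΔt₀ = 1.0697 × 66 = 70.60 seconds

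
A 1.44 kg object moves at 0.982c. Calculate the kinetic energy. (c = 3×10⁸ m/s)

γ = 1/√(1 - 0.982²) = 5.294
γ - 1 = 4.294
KE = (γ-1)mc² = 4.294 × 1.44 × (3×10⁸)² = 5.565×10¹⁷ J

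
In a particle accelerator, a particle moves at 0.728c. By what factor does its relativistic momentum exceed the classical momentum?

p_rel = γmv, p_class = mv
Ratio = γ = 1/√(1 - 0.728²)
= 1/√(0.470016) = 1.459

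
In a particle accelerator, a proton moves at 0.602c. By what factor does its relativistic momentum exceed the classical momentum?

p_rel = γmv, p_class = mv
Ratio = γ = 1/√(1 - 0.602²)
= 1/√(0.637596) = 1.252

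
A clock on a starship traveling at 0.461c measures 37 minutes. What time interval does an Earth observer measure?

Proper time Δt₀ = 37 minutes
γ = 1/√(1 - 0.461²) = 1.12689
Δt = γΔt₀ = 1.12689 × 37 = 41.69 minutes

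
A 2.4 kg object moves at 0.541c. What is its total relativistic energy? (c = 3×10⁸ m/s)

γ = 1/√(1 - 0.541²) = 1.189
mc² = 2.4 × (3×10⁸)² = 2.160×10¹⁷ J
E = γmc² = 1.189 × 2.160×10¹⁷ = 2.568×10¹⁷ J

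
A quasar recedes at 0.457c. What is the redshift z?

β = 0.457
(1+β)/(1-β) = 1.457/0.543 = 2.68324
√(2.68324) = 1.6381
z = 1.6381 - 1 = 0.6381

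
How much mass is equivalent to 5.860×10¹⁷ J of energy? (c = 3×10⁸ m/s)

From E = mc², we get m = E/c²
c² = (3×10⁸)² = 9×10¹⁶ m²/s²
m = 5.860×10¹⁷ / 9×10¹⁶ = 6.511 kg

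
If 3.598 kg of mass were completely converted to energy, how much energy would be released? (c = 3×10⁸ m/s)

Using E = mc²:
c² = (3×10⁸)² = 9×10¹⁶ m²/s²
E = 3.598 × 9×10¹⁶ = 3.238×10¹⁷ J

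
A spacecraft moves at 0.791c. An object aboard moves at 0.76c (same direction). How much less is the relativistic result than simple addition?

Classical: u' + v = 0.76 + 0.791 = 1.551c
Relativistic: u = (0.76 + 0.791)/(1 + 0.60116) = 1.551/1.60116 = 0.9687c
Difference: 1.551 - 0.9687 = 0.5823c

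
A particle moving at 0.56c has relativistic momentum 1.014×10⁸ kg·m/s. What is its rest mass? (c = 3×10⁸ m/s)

γ = 1/√(1 - 0.56²) = 1.207
v = 0.56 × 3×10⁸ = 1.680×10⁸ m/s
m = p/(γv) = 1.014×10⁸/(1.207 × 1.680×10⁸) = 0.5001 kg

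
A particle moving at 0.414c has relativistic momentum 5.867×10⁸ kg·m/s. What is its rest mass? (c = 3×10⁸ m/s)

γ = 1/√(1 - 0.414²) = 1.0986
v = 0.414 × 3×10⁸ = 1.242×10⁸ m/s
m = p/(γv) = 5.867×10⁸/(1.0986 × 1.242×10⁸) = 4.300 kg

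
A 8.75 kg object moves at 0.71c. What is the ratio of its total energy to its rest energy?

E = γmc², E₀ = mc²
E/E₀ = γ = 1/√(1 - 0.71²) = 1.420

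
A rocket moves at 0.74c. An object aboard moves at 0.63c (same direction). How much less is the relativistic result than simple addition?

Classical: u' + v = 0.63 + 0.74 = 1.37c
Relativistic: u = (0.63 + 0.74)/(1 + 0.4662) = 1.37/1.4662 = 0.9344c
Difference: 1.37 - 0.9344 = 0.4356c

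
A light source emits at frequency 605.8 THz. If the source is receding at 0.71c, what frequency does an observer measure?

β = v/c = 0.71
(1-β)/(1+β) = 0.29/1.71 = 0.1696
Doppler factor = √(0.1696) = 0.4118
f_obs = 605.8 × 0.4118 = 249.5 THz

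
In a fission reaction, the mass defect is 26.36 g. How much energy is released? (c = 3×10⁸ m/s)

Convert mass defect: Δm = 26.36 g = 0.02636 kg
E = Δm·c² = 0.02636 × (3×10⁸)²
= 0.02636 × 9×10¹⁶ = 2.372×10¹⁵ J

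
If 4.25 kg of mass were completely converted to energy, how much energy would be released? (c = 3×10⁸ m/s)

Using E = mc²:
c² = (3×10⁸)² = 9×10¹⁶ m²/s²
E = 4.25 × 9×10¹⁶ = 3.825×10¹⁷ J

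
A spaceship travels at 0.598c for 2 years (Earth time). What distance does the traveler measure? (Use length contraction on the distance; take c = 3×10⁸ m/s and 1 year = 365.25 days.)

Earth distance: d = v × t = 0.598c × 2 yr = 1.1323×10¹⁶ m
γ = 1.2477
d' = d/γ = 1.1323×10¹⁶/1.2477 = 9.075×10¹⁵ m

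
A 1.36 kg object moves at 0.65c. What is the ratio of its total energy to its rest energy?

E = γmc², E₀ = mc²
E/E₀ = γ = 1/√(1 - 0.65²) = 1.316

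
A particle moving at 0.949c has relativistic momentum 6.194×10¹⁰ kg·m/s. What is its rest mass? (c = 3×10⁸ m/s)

γ = 1/√(1 - 0.949²) = 3.172
v = 0.949 × 3×10⁸ = 2.847×10⁸ m/s
m = p/(γv) = 6.194×10¹⁰/(3.172 × 2.847×10⁸) = 68.59 kg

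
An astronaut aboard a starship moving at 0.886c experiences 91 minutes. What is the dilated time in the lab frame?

Proper time Δt₀ = 91 minutes
γ = 1/√(1 - 0.886²) = 2.157
Δt = γΔt₀ = 2.157 × 91 = 196.3 minutes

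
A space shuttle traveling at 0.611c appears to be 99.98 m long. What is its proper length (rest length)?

Contracted length L = 99.98 m
γ = 1/√(1 - 0.611²) = 1.263
L₀ = γL = 1.263 × 99.98 = 126.3 m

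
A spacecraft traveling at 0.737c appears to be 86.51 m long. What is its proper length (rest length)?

Contracted length L = 86.51 m
γ = 1/√(1 - 0.737²) = 1.480
L₀ = γL = 1.480 × 86.51 = 128.0 m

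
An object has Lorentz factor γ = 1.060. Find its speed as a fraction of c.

From γ = 1/√(1 - v²/c²):
1/γ² = 1/1.060² = 0.8900
v²/c² = 1 - 0.8900 = 0.1100
v/c = √(0.1100) = 0.3317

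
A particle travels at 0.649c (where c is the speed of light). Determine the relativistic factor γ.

v/c = 0.649, so (v/c)² = 0.421201
1 - (v/c)² = 0.578799
γ = 1/√(0.578799) = 1.314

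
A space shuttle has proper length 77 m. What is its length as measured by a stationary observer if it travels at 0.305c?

Proper length L₀ = 77 m
γ = 1/√(1 - 0.305²) = 1.050
L = L₀/γ = 77/1.050 = 73.33 m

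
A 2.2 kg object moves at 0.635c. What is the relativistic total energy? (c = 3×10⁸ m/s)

γ = 1/√(1 - 0.635²) = 1.2945
mc² = 2.2 × (3×10⁸)² = 1.980×10¹⁷ J
E = γmc² = 1.2945 × 1.980×10¹⁷ = 2.563×10¹⁷ J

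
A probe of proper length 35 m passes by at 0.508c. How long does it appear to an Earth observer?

Proper length L₀ = 35 m
γ = 1/√(1 - 0.508²) = 1.161
L = L₀/γ = 35/1.161 = 30.15 m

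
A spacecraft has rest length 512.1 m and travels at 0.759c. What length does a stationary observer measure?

Proper length L₀ = 512.1 m
γ = 1/√(1 - 0.759²) = 1.536
L = L₀/γ = 512.1/1.536 = 333.4 m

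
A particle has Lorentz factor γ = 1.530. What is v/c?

From γ = 1/√(1 - v²/c²):
1/γ² = 1/1.530² = 0.4272
v²/c² = 1 - 0.4272 = 0.5728
v/c = √(0.5728) = 0.7568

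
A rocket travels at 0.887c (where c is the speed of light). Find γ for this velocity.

v/c = 0.887, so (v/c)² = 0.786769
1 - (v/c)² = 0.213231
γ = 1/√(0.213231) = 2.166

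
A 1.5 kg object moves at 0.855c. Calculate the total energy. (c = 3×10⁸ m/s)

γ = 1/√(1 - 0.855²) = 1.928
mc² = 1.5 × (3×10⁸)² = 1.350×10¹⁷ J
E = γmc² = 1.928 × 1.350×10¹⁷ = 2.603×10¹⁷ J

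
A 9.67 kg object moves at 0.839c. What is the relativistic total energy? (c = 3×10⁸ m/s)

γ = 1/√(1 - 0.839²) = 1.8378
mc² = 9.67 × (3×10⁸)² = 8.703×10¹⁷ J
E = γmc² = 1.8378 × 8.703×10¹⁷ = 1.599×10¹⁸ J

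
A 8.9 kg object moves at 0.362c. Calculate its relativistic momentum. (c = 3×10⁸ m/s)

γ = 1/√(1 - 0.362²) = 1.073
v = 0.362 × 3×10⁸ = 1.086×10⁸ m/s
p = γmv = 1.073 × 8.9 × 1.086×10⁸ = 1.037×10⁹ kg·m/s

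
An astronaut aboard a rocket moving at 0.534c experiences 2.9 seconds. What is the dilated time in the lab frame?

Proper time Δt₀ = 2.9 seconds
γ = 1/√(1 - 0.534²) = 1.1828
Δt = γΔt₀ = 1.1828 × 2.9 = 3.430 seconds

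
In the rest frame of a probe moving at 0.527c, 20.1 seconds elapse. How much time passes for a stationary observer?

Proper time Δt₀ = 20.1 seconds
γ = 1/√(1 - 0.527²) = 1.1767
Δt = γΔt₀ = 1.1767 × 20.1 = 23.65 seconds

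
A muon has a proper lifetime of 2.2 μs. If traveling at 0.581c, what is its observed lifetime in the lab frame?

Proper lifetime τ₀ = 2.2 μs
γ = 1/√(1 - 0.581²) = 1.2286
τ = γτ₀ = 1.2286 × 2.2 μs = 2.703 μs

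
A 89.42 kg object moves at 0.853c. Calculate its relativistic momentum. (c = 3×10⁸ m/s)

γ = 1/√(1 - 0.853²) = 1.916
v = 0.853 × 3×10⁸ = 2.559×10⁸ m/s
p = γmv = 1.916 × 89.42 × 2.559×10⁸ = 4.384×10¹⁰ kg·m/s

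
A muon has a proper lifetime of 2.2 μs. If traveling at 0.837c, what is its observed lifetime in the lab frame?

Proper lifetime τ₀ = 2.2 μs
γ = 1/√(1 - 0.837²) = 1.82748
τ = γτ₀ = 1.82748 × 2.2 μs = 4.020 μs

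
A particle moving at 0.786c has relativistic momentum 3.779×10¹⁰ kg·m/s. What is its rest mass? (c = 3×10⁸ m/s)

γ = 1/√(1 - 0.786²) = 1.6175
v = 0.786 × 3×10⁸ = 2.358×10⁸ m/s
m = p/(γv) = 3.779×10¹⁰/(1.6175 × 2.358×10⁸) = 99.08 kg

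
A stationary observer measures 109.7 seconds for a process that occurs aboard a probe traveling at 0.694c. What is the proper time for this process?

Dilated time Δt = 109.7 seconds
γ = 1/√(1 - 0.694²) = 1.389
Δt₀ = Δt/γ = 109.7/1.389 = 78.98 seconds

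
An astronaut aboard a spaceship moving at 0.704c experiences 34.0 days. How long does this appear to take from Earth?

Proper time Δt₀ = 34.0 days
γ = 1/√(1 - 0.704²) = 1.408
Δt = γΔt₀ = 1.408 × 34.0 = 47.87 days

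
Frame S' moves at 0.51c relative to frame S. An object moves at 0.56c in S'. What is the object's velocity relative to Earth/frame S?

u = (u' + v)/(1 + u'v/c²)
Numerator: 0.56 + 0.51 = 1.07
Denominator: 1 + 0.2856 = 1.2856
u = 1.07/1.2856 = 0.8323c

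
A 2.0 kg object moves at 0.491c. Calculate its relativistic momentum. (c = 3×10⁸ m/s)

γ = 1/√(1 - 0.491²) = 1.148
v = 0.491 × 3×10⁸ = 1.473×10⁸ m/s
p = γmv = 1.148 × 2.0 × 1.473×10⁸ = 3.382×10⁸ kg·m/s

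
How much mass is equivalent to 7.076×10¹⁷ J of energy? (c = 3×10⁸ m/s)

From E = mc², we get m = E/c²
c² = (3×10⁸)² = 9×10¹⁶ m²/s²
m = 7.076×10¹⁷ / 9×10¹⁶ = 7.862 kg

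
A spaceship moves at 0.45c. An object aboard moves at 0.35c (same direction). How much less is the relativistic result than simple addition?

Classical: u' + v = 0.35 + 0.45 = 0.8c
Relativistic: u = (0.35 + 0.45)/(1 + 0.1575) = 0.8/1.1575 = 0.6911c
Difference: 0.8 - 0.6911 = 0.1089c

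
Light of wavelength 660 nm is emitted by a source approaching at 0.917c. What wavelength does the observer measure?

β = 0.917
Wavelength Doppler factor = √(0.083/1.917) = √(0.04330) = 0.2081
λ_obs = 660 × 0.2081 = 137.3 nm (blueshift)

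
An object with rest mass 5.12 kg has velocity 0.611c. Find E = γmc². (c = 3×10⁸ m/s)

γ = 1/√(1 - 0.611²) = 1.2632
mc² = 5.12 × (3×10⁸)² = 4.608×10¹⁷ J
E = γmc² = 1.2632 × 4.608×10¹⁷ = 5.821×10¹⁷ J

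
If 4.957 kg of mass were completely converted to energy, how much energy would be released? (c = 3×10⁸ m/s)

Using E = mc²:
c² = (3×10⁸)² = 9×10¹⁶ m²/s²
E = 4.957 × 9×10¹⁶ = 4.461×10¹⁷ J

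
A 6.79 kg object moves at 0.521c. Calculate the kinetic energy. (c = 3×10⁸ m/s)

γ = 1/√(1 - 0.521²) = 1.17157
γ - 1 = 0.17157
KE = (γ-1)mc² = 0.17157 × 6.79 × (3×10⁸)² = 1.048×10¹⁷ J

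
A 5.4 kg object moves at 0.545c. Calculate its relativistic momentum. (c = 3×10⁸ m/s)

γ = 1/√(1 - 0.545²) = 1.193
v = 0.545 × 3×10⁸ = 1.635×10⁸ m/s
p = γmv = 1.193 × 5.4 × 1.635×10⁸ = 1.053×10⁹ kg·m/s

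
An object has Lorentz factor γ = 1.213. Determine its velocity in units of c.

From γ = 1/√(1 - v²/c²):
1/γ² = 1/1.213² = 0.6796
v²/c² = 1 - 0.6796 = 0.3204
v/c = √(0.3204) = 0.5660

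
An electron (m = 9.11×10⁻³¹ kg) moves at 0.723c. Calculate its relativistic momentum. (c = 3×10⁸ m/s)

γ = 1/√(1 - 0.723²) = 1.4475
v = 0.723 × 3×10⁸ = 2.169×10⁸ m/s
p = γmv = 1.4475 × 9.11×10⁻³¹ × 2.169×10⁸ = 2.860×10⁻²² kg·m/s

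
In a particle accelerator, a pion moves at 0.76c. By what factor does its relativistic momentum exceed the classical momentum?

p_rel = γmv, p_class = mv
Ratio = γ = 1/√(1 - 0.76²)
= 1/√(0.4224) = 1.539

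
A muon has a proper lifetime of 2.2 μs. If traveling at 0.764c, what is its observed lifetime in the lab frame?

Proper lifetime τ₀ = 2.2 μs
γ = 1/√(1 - 0.764²) = 1.550
τ = γτ₀ = 1.550 × 2.2 μs = 3.410 μs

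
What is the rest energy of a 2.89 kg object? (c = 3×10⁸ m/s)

c² = (3×10⁸)² = 9.000×10¹⁶ m²/s²
E₀ = mc² = 2.89 × 9.000×10¹⁶ = 2.601×10¹⁷ J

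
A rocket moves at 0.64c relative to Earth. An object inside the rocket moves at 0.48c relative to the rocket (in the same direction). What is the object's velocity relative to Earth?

u = (u' + v)/(1 + u'v/c²)
Numerator: 0.48 + 0.64 = 1.12
Denominator: 1 + 0.3072 = 1.3072
u = 1.12/1.3072 = 0.8568c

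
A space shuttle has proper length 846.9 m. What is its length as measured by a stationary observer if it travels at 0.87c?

Proper length L₀ = 846.9 m
γ = 1/√(1 - 0.87²) = 2.028
L = L₀/γ = 846.9/2.028 = 417.6 m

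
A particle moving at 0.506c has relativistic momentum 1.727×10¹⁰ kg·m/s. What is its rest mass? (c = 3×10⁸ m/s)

γ = 1/√(1 - 0.506²) = 1.1594
v = 0.506 × 3×10⁸ = 1.518×10⁸ m/s
m = p/(γv) = 1.727×10¹⁰/(1.1594 × 1.518×10⁸) = 98.13 kg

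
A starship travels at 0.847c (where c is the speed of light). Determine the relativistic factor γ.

v/c = 0.847, so (v/c)² = 0.717409
1 - (v/c)² = 0.282591
γ = 1/√(0.282591) = 1.881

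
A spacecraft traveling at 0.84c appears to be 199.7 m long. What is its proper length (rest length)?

Contracted length L = 199.7 m
γ = 1/√(1 - 0.84²) = 1.84302
L₀ = γL = 1.84302 × 199.7 = 368.1 m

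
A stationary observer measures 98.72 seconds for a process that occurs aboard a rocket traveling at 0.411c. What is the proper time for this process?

Dilated time Δt = 98.72 seconds
γ = 1/√(1 - 0.411²) = 1.0969
Δt₀ = Δt/γ = 98.72/1.0969 = 90.00 seconds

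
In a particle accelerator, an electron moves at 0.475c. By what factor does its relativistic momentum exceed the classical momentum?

p_rel = γmv, p_class = mv
Ratio = γ = 1/√(1 - 0.475²)
= 1/√(0.774375) = 1.136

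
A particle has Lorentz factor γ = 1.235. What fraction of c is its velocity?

From γ = 1/√(1 - v²/c²):
1/γ² = 1/1.235² = 0.65564
v²/c² = 1 - 0.65564 = 0.34436
v/c = √(0.34436) = 0.5868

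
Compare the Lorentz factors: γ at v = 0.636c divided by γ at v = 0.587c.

γ₁ = 1/√(1 - 0.636²) = 1.296
γ₂ = 1/√(1 - 0.587²) = 1.235
γ₁/γ₂ = 1.296/1.235 = 1.049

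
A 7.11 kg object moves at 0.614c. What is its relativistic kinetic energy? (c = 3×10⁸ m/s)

γ = 1/√(1 - 0.614²) = 1.2669
γ - 1 = 0.2669
KE = (γ-1)mc² = 0.2669 × 7.11 × (3×10⁸)² = 1.708×10¹⁷ J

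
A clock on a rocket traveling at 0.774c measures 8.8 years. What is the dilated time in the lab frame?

Proper time Δt₀ = 8.8 years
γ = 1/√(1 - 0.774²) = 1.579
Δt = γΔt₀ = 1.579 × 8.8 = 13.90 years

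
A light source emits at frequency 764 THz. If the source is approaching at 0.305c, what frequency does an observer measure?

β = v/c = 0.305
(1+β)/(1-β) = 1.305/0.695 = 1.878
Doppler factor = √(1.878) = 1.370
f_obs = 764 × 1.370 = 1047 THz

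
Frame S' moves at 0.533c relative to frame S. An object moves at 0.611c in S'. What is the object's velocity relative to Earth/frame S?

u = (u' + v)/(1 + u'v/c²)
Numerator: 0.611 + 0.533 = 1.144
Denominator: 1 + 0.325663 = 1.325663
u = 1.144/1.325663 = 0.8630c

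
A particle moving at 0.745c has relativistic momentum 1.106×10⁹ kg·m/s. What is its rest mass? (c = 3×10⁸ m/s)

γ = 1/√(1 - 0.745²) = 1.499
v = 0.745 × 3×10⁸ = 2.235×10⁸ m/s
m = p/(γv) = 1.106×10⁹/(1.499 × 2.235×10⁸) = 3.301 kg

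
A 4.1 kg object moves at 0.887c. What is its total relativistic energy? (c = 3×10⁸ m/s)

γ = 1/√(1 - 0.887²) = 2.1656
mc² = 4.1 × (3×10⁸)² = 3.690×10¹⁷ J
E = γmc² = 2.1656 × 3.690×10¹⁷ = 7.991×10¹⁷ J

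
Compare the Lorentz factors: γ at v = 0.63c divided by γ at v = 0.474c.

γ₁ = 1/√(1 - 0.63²) = 1.288
γ₂ = 1/√(1 - 0.474²) = 1.136
γ₁/γ₂ = 1.288/1.136 = 1.134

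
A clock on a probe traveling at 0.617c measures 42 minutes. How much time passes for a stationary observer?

Proper time Δt₀ = 42 minutes
γ = 1/√(1 - 0.617²) = 1.2707
Δt = γΔt₀ = 1.2707 × 42 = 53.37 minutes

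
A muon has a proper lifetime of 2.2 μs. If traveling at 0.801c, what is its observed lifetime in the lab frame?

Proper lifetime τ₀ = 2.2 μs
γ = 1/√(1 - 0.801²) = 1.6704
τ = γτ₀ = 1.6704 × 2.2 μs = 3.675 μs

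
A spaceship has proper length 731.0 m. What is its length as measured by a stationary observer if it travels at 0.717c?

Proper length L₀ = 731.0 m
γ = 1/√(1 - 0.717²) = 1.43457
L = L₀/γ = 731.0/1.43457 = 509.6 m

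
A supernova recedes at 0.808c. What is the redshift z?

β = 0.808
(1+β)/(1-β) = 1.808/0.192 = 9.417
√(9.417) = 3.069
z = 3.069 - 1 = 2.069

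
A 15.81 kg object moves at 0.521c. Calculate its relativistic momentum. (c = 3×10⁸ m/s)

γ = 1/√(1 - 0.521²) = 1.1716
v = 0.521 × 3×10⁸ = 1.563×10⁸ m/s
p = γmv = 1.1716 × 15.81 × 1.563×10⁸ = 2.895×10⁹ kg·m/s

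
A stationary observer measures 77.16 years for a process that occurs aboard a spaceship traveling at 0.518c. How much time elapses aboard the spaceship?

Dilated time Δt = 77.16 years
γ = 1/√(1 - 0.518²) = 1.1691
Δt₀ = Δt/γ = 77.16/1.1691 = 66.00 years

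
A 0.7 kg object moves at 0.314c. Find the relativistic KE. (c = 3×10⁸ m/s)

γ = 1/√(1 - 0.314²) = 1.05327
γ - 1 = 0.05327
KE = (γ-1)mc² = 0.05327 × 0.7 × (3×10⁸)² = 3.356×10¹⁵ J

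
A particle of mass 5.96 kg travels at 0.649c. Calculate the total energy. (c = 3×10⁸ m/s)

γ = 1/√(1 - 0.649²) = 1.31443
mc² = 5.96 × (3×10⁸)² = 5.364×10¹⁷ J
E = γmc² = 1.31443 × 5.364×10¹⁷ = 7.051×10¹⁷ J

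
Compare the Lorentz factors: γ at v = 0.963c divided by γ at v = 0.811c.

γ₁ = 1/√(1 - 0.963²) = 3.711
γ₂ = 1/√(1 - 0.811²) = 1.709
γ₁/γ₂ = 3.711/1.709 = 2.171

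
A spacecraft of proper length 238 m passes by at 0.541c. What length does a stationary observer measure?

Proper length L₀ = 238 m
γ = 1/√(1 - 0.541²) = 1.189
L = L₀/γ = 238/1.189 = 200.2 m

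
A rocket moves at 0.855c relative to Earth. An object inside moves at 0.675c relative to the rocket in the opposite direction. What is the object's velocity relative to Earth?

Object's velocity in rocket frame is u' = -0.675c
u = (u' + v)/(1 + u'v/c²) = (v - 0.675)/(1 - 0.675·v/c²)
Numerator: 0.855 - 0.675 = 0.18
Denominator: 1 - 0.577125 = 0.422875
u = 0.18/0.422875 = 0.4257c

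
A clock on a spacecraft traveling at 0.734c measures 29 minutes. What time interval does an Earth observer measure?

Proper time Δt₀ = 29 minutes
γ = 1/√(1 - 0.734²) = 1.4724
Δt = γΔt₀ = 1.4724 × 29 = 42.70 minutes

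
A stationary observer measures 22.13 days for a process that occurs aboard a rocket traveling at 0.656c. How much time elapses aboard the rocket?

Dilated time Δt = 22.13 days
γ = 1/√(1 - 0.656²) = 1.325
Δt₀ = Δt/γ = 22.13/1.325 = 16.70 days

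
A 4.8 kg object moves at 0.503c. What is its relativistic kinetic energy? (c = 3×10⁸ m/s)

γ = 1/√(1 - 0.503²) = 1.15702
γ - 1 = 0.15702
KE = (γ-1)mc² = 0.15702 × 4.8 × (3×10⁸)² = 6.783×10¹⁶ J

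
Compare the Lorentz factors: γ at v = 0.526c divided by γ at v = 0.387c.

γ₁ = 1/√(1 - 0.526²) = 1.176
γ₂ = 1/√(1 - 0.387²) = 1.085
γ₁/γ₂ = 1.176/1.085 = 1.084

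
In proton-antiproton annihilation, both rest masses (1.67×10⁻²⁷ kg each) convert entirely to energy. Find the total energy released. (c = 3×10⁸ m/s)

Both particles have the same rest mass, so total mass = 2m
E = 2m·c² = 2 × 1.67×10⁻²⁷ × (3×10⁸)²
= 2 × 1.67×10⁻²⁷ × 9×10¹⁶
= 3.006×10⁻¹⁰ J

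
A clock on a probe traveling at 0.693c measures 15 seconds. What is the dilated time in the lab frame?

Proper time Δt₀ = 15 seconds
γ = 1/√(1 - 0.693²) = 1.387
Δt = γΔt₀ = 1.387 × 15 = 20.81 seconds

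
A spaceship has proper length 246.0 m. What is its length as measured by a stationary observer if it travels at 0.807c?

Proper length L₀ = 246.0 m
γ = 1/√(1 - 0.807²) = 1.693
L = L₀/γ = 246.0/1.693 = 145.3 m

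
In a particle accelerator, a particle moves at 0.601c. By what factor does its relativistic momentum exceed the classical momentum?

p_rel = γmv, p_class = mv
Ratio = γ = 1/√(1 - 0.601²)
= 1/√(0.638799) = 1.251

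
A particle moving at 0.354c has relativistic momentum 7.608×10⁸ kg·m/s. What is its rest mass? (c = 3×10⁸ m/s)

γ = 1/√(1 - 0.354²) = 1.0692
v = 0.354 × 3×10⁸ = 1.062×10⁸ m/s
m = p/(γv) = 7.608×10⁸/(1.0692 × 1.062×10⁸) = 6.700 kg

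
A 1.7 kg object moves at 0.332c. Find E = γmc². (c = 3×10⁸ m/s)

γ = 1/√(1 - 0.332²) = 1.060
mc² = 1.7 × (3×10⁸)² = 1.530×10¹⁷ J
E = γmc² = 1.060 × 1.530×10¹⁷ = 1.622×10¹⁷ J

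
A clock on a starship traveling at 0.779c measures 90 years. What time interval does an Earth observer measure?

Proper time Δt₀ = 90 years
γ = 1/√(1 - 0.779²) = 1.5948
Δt = γΔt₀ = 1.5948 × 90 = 143.5 years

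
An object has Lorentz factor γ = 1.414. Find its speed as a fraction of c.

From γ = 1/√(1 - v²/c²):
1/γ² = 1/1.414² = 0.5002
v²/c² = 1 - 0.5002 = 0.4998
v/c = √(0.4998) = 0.7070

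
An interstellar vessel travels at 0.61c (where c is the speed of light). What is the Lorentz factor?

v/c = 0.61, so (v/c)² = 0.3721
1 - (v/c)² = 0.6279
γ = 1/√(0.6279) = 1.262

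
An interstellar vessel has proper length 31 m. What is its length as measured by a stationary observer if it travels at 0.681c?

Proper length L₀ = 31 m
γ = 1/√(1 - 0.681²) = 1.3656
L = L₀/γ = 31/1.3656 = 22.70 m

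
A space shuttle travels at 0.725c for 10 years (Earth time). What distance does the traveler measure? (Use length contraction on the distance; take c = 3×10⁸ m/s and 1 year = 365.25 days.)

Earth distance: d = v × t = 0.725c × 10 yr = 6.864×10¹⁶ m
γ = 1.452
d' = d/γ = 6.864×10¹⁶/1.452 = 4.727×10¹⁶ m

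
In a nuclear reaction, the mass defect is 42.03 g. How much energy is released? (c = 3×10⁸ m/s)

Convert mass defect: Δm = 42.03 g = 0.04203 kg
E = Δm·c² = 0.04203 × (3×10⁸)²
= 0.04203 × 9×10¹⁶ = 3.783×10¹⁵ J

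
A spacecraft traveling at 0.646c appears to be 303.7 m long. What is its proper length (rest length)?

Contracted length L = 303.7 m
γ = 1/√(1 - 0.646²) = 1.31004
L₀ = γL = 1.31004 × 303.7 = 397.9 m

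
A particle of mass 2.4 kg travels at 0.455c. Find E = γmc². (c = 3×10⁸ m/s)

γ = 1/√(1 - 0.455²) = 1.123
mc² = 2.4 × (3×10⁸)² = 2.160×10¹⁷ J
E = γmc² = 1.123 × 2.160×10¹⁷ = 2.426×10¹⁷ J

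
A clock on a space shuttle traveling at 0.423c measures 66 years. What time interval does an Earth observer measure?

Proper time Δt₀ = 66 years
γ = 1/√(1 - 0.423²) = 1.1036
Δt = γΔt₀ = 1.1036 × 66 = 72.84 years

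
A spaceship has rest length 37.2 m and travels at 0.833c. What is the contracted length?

Proper length L₀ = 37.2 m
γ = 1/√(1 - 0.833²) = 1.8074
L = L₀/γ = 37.2/1.8074 = 20.58 m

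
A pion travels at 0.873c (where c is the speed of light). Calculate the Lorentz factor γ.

v/c = 0.873, so (v/c)² = 0.762129
1 - (v/c)² = 0.237871
γ = 1/√(0.237871) = 2.050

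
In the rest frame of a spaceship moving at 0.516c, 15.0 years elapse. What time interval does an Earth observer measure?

Proper time Δt₀ = 15.0 years
γ = 1/√(1 - 0.516²) = 1.167
Δt = γΔt₀ = 1.167 × 15.0 = 17.51 years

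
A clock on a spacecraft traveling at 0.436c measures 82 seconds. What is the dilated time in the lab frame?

Proper time Δt₀ = 82 seconds
γ = 1/√(1 - 0.436²) = 1.1112
Δt = γΔt₀ = 1.1112 × 82 = 91.12 seconds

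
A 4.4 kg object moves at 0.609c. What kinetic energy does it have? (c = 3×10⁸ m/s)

γ = 1/√(1 - 0.609²) = 1.2608
γ - 1 = 0.2608
KE = (γ-1)mc² = 0.2608 × 4.4 × (3×10⁸)² = 1.033×10¹⁷ J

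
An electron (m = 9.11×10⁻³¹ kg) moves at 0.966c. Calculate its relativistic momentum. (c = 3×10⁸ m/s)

γ = 1/√(1 - 0.966²) = 3.868
v = 0.966 × 3×10⁸ = 2.898×10⁸ m/s
p = γmv = 3.868 × 9.11×10⁻³¹ × 2.898×10⁸ = 1.021×10⁻²¹ kg·m/s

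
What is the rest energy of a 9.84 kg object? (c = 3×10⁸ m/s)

c² = (3×10⁸)² = 9.000×10¹⁶ m²/s²
E₀ = mc² = 9.84 × 9.000×10¹⁶ = 8.856×10¹⁷ J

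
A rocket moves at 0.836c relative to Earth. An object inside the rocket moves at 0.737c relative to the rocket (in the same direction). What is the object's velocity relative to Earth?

u = (u' + v)/(1 + u'v/c²)
Numerator: 0.737 + 0.836 = 1.573
Denominator: 1 + 0.616132 = 1.616132
u = 1.573/1.616132 = 0.9733c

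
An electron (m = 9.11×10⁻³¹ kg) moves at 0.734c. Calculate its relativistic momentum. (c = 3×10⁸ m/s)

γ = 1/√(1 - 0.734²) = 1.4724
v = 0.734 × 3×10⁸ = 2.202×10⁸ m/s
p = γmv = 1.4724 × 9.11×10⁻³¹ × 2.202×10⁸ = 2.954×10⁻²² kg·m/s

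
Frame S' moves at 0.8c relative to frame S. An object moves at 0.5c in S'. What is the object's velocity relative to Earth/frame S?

u = (u' + v)/(1 + u'v/c²)
Numerator: 0.5 + 0.8 = 1.3
Denominator: 1 + 0.4 = 1.4
u = 1.3/1.4 = 0.9286c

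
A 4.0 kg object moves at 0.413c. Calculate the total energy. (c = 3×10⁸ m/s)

γ = 1/√(1 - 0.413²) = 1.098
mc² = 4.0 × (3×10⁸)² = 3.600×10¹⁷ J
E = γmc² = 1.098 × 3.600×10¹⁷ = 3.953×10¹⁷ J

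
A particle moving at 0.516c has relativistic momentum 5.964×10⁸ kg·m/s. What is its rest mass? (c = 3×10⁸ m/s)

γ = 1/√(1 - 0.516²) = 1.1674
v = 0.516 × 3×10⁸ = 1.548×10⁸ m/s
m = p/(γv) = 5.964×10⁸/(1.1674 × 1.548×10⁸) = 3.300 kg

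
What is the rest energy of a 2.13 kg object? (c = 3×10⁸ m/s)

c² = (3×10⁸)² = 9.000×10¹⁶ m²/s²
E₀ = mc² = 2.13 × 9.000×10¹⁶ = 1.917×10¹⁷ J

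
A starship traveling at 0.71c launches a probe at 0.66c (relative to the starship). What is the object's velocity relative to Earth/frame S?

u = (u' + v)/(1 + u'v/c²)
Numerator: 0.66 + 0.71 = 1.37
Denominator: 1 + 0.4686 = 1.4686
u = 1.37/1.4686 = 0.9329c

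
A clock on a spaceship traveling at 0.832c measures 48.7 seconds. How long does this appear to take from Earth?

Proper time Δt₀ = 48.7 seconds
γ = 1/√(1 - 0.832²) = 1.8025
Δt = γΔt₀ = 1.8025 × 48.7 = 87.78 seconds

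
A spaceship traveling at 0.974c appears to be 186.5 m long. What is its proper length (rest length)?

Contracted length L = 186.5 m
γ = 1/√(1 - 0.974²) = 4.414
L₀ = γL = 4.414 × 186.5 = 823.2 m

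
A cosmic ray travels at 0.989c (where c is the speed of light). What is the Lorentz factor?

v/c = 0.989, so (v/c)² = 0.978121
1 - (v/c)² = 0.021879
γ = 1/√(0.021879) = 6.761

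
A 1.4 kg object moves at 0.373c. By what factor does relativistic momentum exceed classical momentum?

p_rel = γmv, p_class = mv
Ratio = γ = 1/√(1 - 0.373²) = 1.078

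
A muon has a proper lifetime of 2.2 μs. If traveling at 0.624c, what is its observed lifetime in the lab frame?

Proper lifetime τ₀ = 2.2 μs
γ = 1/√(1 - 0.624²) = 1.2797
τ = γτ₀ = 1.2797 × 2.2 μs = 2.815 μs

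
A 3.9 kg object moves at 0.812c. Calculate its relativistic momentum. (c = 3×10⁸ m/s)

γ = 1/√(1 - 0.812²) = 1.7133
v = 0.812 × 3×10⁸ = 2.436×10⁸ m/s
p = γmv = 1.7133 × 3.9 × 2.436×10⁸ = 1.628×10⁹ kg·m/s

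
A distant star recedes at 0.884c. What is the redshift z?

β = 0.884
(1+β)/(1-β) = 1.884/0.116 = 16.24
√(16.24) = 4.030
z = 4.030 - 1 = 3.030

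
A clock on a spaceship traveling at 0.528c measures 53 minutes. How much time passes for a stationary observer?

Proper time Δt₀ = 53 minutes
γ = 1/√(1 - 0.528²) = 1.1775
Δt = γΔt₀ = 1.1775 × 53 = 62.41 minutes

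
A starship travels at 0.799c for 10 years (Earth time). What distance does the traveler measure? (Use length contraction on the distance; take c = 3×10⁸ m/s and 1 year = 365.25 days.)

Earth distance: d = v × t = 0.799c × 10 yr = 7.5644×10¹⁶ m
γ = 1.6630
d' = d/γ = 7.5644×10¹⁶/1.6630 = 4.549×10¹⁶ m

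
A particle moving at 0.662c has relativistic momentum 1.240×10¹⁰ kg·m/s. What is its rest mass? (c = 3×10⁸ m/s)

γ = 1/√(1 - 0.662²) = 1.334
v = 0.662 × 3×10⁸ = 1.986×10⁸ m/s
m = p/(γv) = 1.240×10¹⁰/(1.334 × 1.986×10⁸) = 46.80 kg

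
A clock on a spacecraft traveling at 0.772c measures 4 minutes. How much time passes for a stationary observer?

Proper time Δt₀ = 4 minutes
γ = 1/√(1 - 0.772²) = 1.5733
Δt = γΔt₀ = 1.5733 × 4 = 6.293 minutes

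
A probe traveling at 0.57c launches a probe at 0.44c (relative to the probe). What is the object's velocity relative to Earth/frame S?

u = (u' + v)/(1 + u'v/c²)
Numerator: 0.44 + 0.57 = 1.01
Denominator: 1 + 0.2508 = 1.2508
u = 1.01/1.2508 = 0.8075c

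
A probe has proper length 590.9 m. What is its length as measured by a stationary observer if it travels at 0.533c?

Proper length L₀ = 590.9 m
γ = 1/√(1 - 0.533²) = 1.1819
L = L₀/γ = 590.9/1.1819 = 500.0 m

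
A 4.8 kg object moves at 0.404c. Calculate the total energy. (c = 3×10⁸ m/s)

γ = 1/√(1 - 0.404²) = 1.0932
mc² = 4.8 × (3×10⁸)² = 4.320×10¹⁷ J
E = γmc² = 1.0932 × 4.320×10¹⁷ = 4.723×10¹⁷ J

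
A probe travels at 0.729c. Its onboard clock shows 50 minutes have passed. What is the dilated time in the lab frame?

Proper time Δt₀ = 50 minutes
γ = 1/√(1 - 0.729²) = 1.46089
Δt = γΔt₀ = 1.46089 × 50 = 73.04 minutes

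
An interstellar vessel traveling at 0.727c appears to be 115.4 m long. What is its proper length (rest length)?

Contracted length L = 115.4 m
γ = 1/√(1 - 0.727²) = 1.4564
L₀ = γL = 1.4564 × 115.4 = 168.1 m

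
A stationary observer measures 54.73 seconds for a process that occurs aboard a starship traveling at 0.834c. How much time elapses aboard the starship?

Dilated time Δt = 54.73 seconds
γ = 1/√(1 - 0.834²) = 1.812
Δt₀ = Δt/γ = 54.73/1.812 = 30.20 seconds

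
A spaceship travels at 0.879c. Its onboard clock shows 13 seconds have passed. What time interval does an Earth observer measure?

Proper time Δt₀ = 13 seconds
γ = 1/√(1 - 0.879²) = 2.097
Δt = γΔt₀ = 2.097 × 13 = 27.26 seconds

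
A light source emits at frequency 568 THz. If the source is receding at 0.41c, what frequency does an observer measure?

β = v/c = 0.41
(1-β)/(1+β) = 0.59/1.41 = 0.41844
Doppler factor = √(0.41844) = 0.6469
f_obs = 568 × 0.6469 = 367.4 THz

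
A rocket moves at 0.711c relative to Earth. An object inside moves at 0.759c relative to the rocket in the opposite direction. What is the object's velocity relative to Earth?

Object's velocity in rocket frame is u' = -0.759c
u = (u' + v)/(1 + u'v/c²) = (v - 0.759)/(1 - 0.759·v/c²)
Numerator: 0.711 - 0.759 = -0.048
Denominator: 1 - 0.539649 = 0.460351
u = -0.048/0.460351 = -0.1043c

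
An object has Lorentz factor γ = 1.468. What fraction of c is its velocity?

From γ = 1/√(1 - v²/c²):
1/γ² = 1/1.468² = 0.4640
v²/c² = 1 - 0.4640 = 0.5360
v/c = √(0.5360) = 0.7321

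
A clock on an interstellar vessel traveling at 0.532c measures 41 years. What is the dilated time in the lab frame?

Proper time Δt₀ = 41 years
γ = 1/√(1 - 0.532²) = 1.181
Δt = γΔt₀ = 1.181 × 41 = 48.42 years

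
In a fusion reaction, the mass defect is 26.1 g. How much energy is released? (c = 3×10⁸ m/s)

Convert mass defect: Δm = 26.1 g = 0.0261 kg
E = Δm·c² = 0.0261 × (3×10⁸)²
= 0.0261 × 9×10¹⁶ = 2.349×10¹⁵ J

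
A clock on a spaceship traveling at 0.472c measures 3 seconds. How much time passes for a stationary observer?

Proper time Δt₀ = 3 seconds
γ = 1/√(1 - 0.472²) = 1.1343
Δt = γΔt₀ = 1.1343 × 3 = 3.403 seconds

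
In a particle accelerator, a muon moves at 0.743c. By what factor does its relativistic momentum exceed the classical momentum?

p_rel = γmv, p_class = mv
Ratio = γ = 1/√(1 - 0.743²)
= 1/√(0.447951) = 1.494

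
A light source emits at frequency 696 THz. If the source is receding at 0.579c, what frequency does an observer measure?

β = v/c = 0.579
(1-β)/(1+β) = 0.421/1.579 = 0.26662
Doppler factor = √(0.26662) = 0.5164
f_obs = 696 × 0.5164 = 359.4 THz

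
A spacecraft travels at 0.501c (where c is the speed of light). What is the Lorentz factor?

v/c = 0.501, so (v/c)² = 0.251001
1 - (v/c)² = 0.748999
γ = 1/√(0.748999) = 1.155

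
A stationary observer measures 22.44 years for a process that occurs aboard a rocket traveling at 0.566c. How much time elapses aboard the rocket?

Dilated time Δt = 22.44 years
γ = 1/√(1 - 0.566²) = 1.213
Δt₀ = Δt/γ = 22.44/1.213 = 18.50 years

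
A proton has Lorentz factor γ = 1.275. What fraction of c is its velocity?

From γ = 1/√(1 - v²/c²):
1/γ² = 1/1.275² = 0.6151
v²/c² = 1 - 0.6151 = 0.3849
v/c = √(0.3849) = 0.6204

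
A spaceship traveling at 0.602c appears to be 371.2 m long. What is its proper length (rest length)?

Contracted length L = 371.2 m
γ = 1/√(1 - 0.602²) = 1.2524
L₀ = γL = 1.2524 × 371.2 = 464.9 m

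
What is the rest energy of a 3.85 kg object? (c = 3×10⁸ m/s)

c² = (3×10⁸)² = 9.000×10¹⁶ m²/s²
E₀ = mc² = 3.85 × 9.000×10¹⁶ = 3.465×10¹⁷ J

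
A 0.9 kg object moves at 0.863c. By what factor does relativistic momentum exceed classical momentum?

p_rel = γmv, p_class = mv
Ratio = γ = 1/√(1 - 0.863²) = 1.979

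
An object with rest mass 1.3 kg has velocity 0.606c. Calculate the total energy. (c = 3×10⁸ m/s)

γ = 1/√(1 - 0.606²) = 1.257
mc² = 1.3 × (3×10⁸)² = 1.170×10¹⁷ J
E = γmc² = 1.257 × 1.170×10¹⁷ = 1.471×10¹⁷ J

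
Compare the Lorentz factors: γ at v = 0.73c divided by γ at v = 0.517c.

γ₁ = 1/√(1 - 0.73²) = 1.46317
γ₂ = 1/√(1 - 0.517²) = 1.16824
γ₁/γ₂ = 1.46317/1.16824 = 1.252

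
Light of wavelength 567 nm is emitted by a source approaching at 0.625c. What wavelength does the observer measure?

β = 0.625
Wavelength Doppler factor = √(0.375/1.625) = √(0.2308) = 0.4804
λ_obs = 567 × 0.4804 = 272.4 nm (blueshift)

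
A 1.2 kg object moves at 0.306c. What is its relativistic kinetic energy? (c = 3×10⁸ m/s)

γ = 1/√(1 - 0.306²) = 1.05039
γ - 1 = 0.05039
KE = (γ-1)mc² = 0.05039 × 1.2 × (3×10⁸)² = 5.442×10¹⁵ J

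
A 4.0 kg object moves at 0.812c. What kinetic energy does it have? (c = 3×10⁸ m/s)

γ = 1/√(1 - 0.812²) = 1.7133
γ - 1 = 0.7133
KE = (γ-1)mc² = 0.7133 × 4.0 × (3×10⁸)² = 2.568×10¹⁷ J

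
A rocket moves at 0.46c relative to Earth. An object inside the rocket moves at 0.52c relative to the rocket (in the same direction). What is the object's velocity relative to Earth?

u = (u' + v)/(1 + u'v/c²)
Numerator: 0.52 + 0.46 = 0.98
Denominator: 1 + 0.2392 = 1.2392
u = 0.98/1.2392 = 0.7908c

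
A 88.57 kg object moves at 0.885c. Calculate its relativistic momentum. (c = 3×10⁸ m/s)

γ = 1/√(1 - 0.885²) = 2.148
v = 0.885 × 3×10⁸ = 2.655×10⁸ m/s
p = γmv = 2.148 × 88.57 × 2.655×10⁸ = 5.051×10¹⁰ kg·m/s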